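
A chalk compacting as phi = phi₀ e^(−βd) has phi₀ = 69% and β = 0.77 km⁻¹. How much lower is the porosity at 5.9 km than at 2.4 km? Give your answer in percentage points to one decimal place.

phi(2.4) = 0.69·e^(−0.77×2.4) = 0.1087
phi(5.9) = 0.69·e^(−0.77×5.9) = 0.0073
Δphi = 0.1087 − 0.0073 = 0.1014

10.1 percentage points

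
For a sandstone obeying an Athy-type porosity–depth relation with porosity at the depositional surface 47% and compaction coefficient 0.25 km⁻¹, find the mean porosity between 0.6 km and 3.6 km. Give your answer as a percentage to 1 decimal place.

28.5%

⟨φ⟩ = (1/(Z₂−Z₁)) ∫ φ₀ e^(−βZ) dZ = φ₀·(e^(−β·Z₁) − e^(−β·Z₂)) / (β·(Z₂−Z₁))
e^(−0.25×0.6) = 0.8607; e^(−0.25×3.6) = 0.4066
⟨φ⟩ = 0.47 × (0.8607 − 0.4066) / (0.25 × 3) = 0.47 × 0.6055 = 0.2846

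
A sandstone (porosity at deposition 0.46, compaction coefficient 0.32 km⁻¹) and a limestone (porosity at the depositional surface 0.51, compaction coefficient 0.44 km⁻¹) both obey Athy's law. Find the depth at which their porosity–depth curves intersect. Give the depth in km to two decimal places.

0.86 km

Set φ₀ₐ e^(−βₐz) = φ₀ᵦ e^(−βᵦz) ⇒ ln(φ₀ₐ/φ₀ᵦ) = (βₐ − βᵦ)·z
z = ln(0.46/0.51) / (0.32 − 0.44) = -0.1032 / -0.12 = 0.860 km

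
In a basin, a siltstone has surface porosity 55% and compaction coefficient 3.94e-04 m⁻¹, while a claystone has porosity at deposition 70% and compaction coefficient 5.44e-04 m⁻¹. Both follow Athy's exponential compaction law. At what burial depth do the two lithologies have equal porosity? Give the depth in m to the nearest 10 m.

Working in km (1 km = 1000 m; β in km⁻¹ = β in m⁻¹ × 1000):
Set phi₀ₐ e^(−βₐZ) = phi₀ᵦ e^(−βᵦZ) ⇒ ln(phi₀ₐ/phi₀ᵦ) = (βₐ − βᵦ)·Z
Z = ln(0.55/0.7) / (0.394 − 0.544) = -0.2412 / -0.15 = 1.608 km

1610 m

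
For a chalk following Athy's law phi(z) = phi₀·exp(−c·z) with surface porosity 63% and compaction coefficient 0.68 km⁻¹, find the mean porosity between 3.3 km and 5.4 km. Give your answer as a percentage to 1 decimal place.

⟨phi⟩ = (1/(z₂−z₁)) ∫ phi₀ e^(−cz) dz = phi₀·(e^(−c·z₁) − e^(−c·z₂)) / (c·(z₂−z₁))
e^(−0.68×3.3) = 0.1060; e^(−0.68×5.4) = 0.0254
⟨phi⟩ = 0.63 × (0.1060 − 0.0254) / (0.68 × 2.1) = 0.63 × 0.0564 = 0.0356

3.6%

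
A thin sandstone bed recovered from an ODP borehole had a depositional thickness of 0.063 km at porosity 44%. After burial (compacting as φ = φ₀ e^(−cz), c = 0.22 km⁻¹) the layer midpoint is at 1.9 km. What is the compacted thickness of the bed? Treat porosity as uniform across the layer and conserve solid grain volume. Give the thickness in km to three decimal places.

Porosity at 1.9 km: φ = 0.44·exp(−0.22×1.9) = 0.2897
Solid-volume conservation: h(1−φ) = h₀(1−φ₀) ⇒ h = h₀·(1−φ₀)/(1−φ)
h = 0.063 × (1 − 0.44)/(1 − 0.2897) = 0.063 × 0.7884 = 0.0497 km

0.050 km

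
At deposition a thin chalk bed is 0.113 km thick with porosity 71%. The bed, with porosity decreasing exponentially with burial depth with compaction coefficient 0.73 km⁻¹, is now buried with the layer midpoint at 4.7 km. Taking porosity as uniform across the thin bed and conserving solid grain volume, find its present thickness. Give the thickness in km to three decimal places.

0.034 km

Porosity at 4.7 km: phi = 0.71·exp(−0.73×4.7) = 0.0230
Solid-volume conservation: h(1−phi) = h₀(1−phi₀) ⇒ h = h₀·(1−phi₀)/(1−phi)
h = 0.113 × (1 − 0.71)/(1 − 0.0230) = 0.113 × 0.2968 = 0.0335 km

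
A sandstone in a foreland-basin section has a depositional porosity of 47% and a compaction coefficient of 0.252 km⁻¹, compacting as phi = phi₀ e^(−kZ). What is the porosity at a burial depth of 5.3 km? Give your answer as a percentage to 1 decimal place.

phi = phi₀·exp(−k·Z) = 0.47 × exp(−0.252 × 5.3) = 0.47 × exp(−1.336)
  = 0.47 × 0.2630 = 0.1236

12.4%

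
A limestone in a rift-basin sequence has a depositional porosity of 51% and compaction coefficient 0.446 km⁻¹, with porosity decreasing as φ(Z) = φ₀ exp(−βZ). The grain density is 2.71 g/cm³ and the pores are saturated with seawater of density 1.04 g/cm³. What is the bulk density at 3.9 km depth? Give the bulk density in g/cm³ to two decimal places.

Porosity at depth: φ = 0.51·exp(−0.446×3.9) = 0.51×0.1756 = 0.0896
Bulk density: ρ_b = (1−φ)ρ_g + φ·ρ_f = 0.9104×2.71 + 0.0896×1.04
       = 2.467 + 0.093 = 2.560 g/cm³

2.56 g/cm³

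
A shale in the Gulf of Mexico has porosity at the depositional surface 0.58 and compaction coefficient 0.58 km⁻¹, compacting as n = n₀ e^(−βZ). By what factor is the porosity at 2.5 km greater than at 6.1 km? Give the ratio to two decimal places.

8.07

n(Z₁)/n(Z₂) = e^(−β·Z₁)/e^(−β·Z₂) = e^{β(Z₂−Z₁)}
= exp(0.58 × 3.6) = exp(2.088) = 8.0688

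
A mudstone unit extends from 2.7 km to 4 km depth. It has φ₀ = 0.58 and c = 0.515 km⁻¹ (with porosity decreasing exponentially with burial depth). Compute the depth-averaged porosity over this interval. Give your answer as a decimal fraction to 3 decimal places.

0.105

⟨φ⟩ = (1/(Z₂−Z₁)) ∫ φ₀ e^(−cZ) dZ = φ₀·(e^(−c·Z₁) − e^(−c·Z₂)) / (c·(Z₂−Z₁))
e^(−0.515×2.7) = 0.2490; e^(−0.515×4) = 0.1275
⟨φ⟩ = 0.58 × (0.2490 − 0.1275) / (0.515 × 1.3) = 0.58 × 0.1815 = 0.1053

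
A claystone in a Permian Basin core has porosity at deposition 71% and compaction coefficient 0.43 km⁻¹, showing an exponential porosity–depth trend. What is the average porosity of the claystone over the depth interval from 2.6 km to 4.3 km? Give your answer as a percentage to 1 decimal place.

⟨n⟩ = (1/(z₂−z₁)) ∫ n₀ e^(−βz) dz = n₀·(e^(−β·z₁) − e^(−β·z₂)) / (β·(z₂−z₁))
e^(−0.43×2.6) = 0.3269; e^(−0.43×4.3) = 0.1574
⟨n⟩ = 0.71 × (0.3269 − 0.1574) / (0.43 × 1.7) = 0.71 × 0.2319 = 0.1647

16.5%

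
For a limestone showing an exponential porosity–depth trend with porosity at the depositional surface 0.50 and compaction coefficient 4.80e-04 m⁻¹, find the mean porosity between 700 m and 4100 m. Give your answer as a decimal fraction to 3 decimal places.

0.176

Working in km (1 km = 1000 m; β in km⁻¹ = β in m⁻¹ × 1000):
⟨n⟩ = (1/(d₂−d₁)) ∫ n₀ e^(−βd) dd = n₀·(e^(−β·d₁) − e^(−β·d₂)) / (β·(d₂−d₁))
e^(−0.48×0.7) = 0.7146; e^(−0.48×4.1) = 0.1397
⟨n⟩ = 0.5 × (0.7146 − 0.1397) / (0.48 × 3.4) = 0.5 × 0.3523 = 0.1761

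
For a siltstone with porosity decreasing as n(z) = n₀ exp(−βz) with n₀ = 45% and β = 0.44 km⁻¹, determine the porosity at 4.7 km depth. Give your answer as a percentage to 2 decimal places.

n = n₀·exp(−β·z) = 0.45 × exp(−0.44 × 4.7) = 0.45 × exp(−2.068)
  = 0.45 × 0.1264 = 0.0569

5.69%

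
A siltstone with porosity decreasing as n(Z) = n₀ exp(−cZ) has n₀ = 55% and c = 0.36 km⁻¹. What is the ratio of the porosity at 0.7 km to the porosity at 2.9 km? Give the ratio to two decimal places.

n(Z₁)/n(Z₂) = e^(−c·Z₁)/e^(−c·Z₂) = e^{c(Z₂−Z₁)}
= exp(0.36 × 2.2) = exp(0.792) = 2.2078

2.21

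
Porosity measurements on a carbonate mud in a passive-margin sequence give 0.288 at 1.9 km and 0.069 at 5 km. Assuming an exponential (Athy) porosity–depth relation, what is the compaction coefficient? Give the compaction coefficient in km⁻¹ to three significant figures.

Athy: phi(Z) = phi₀ e^(−kZ) ⇒ phi₁/phi₂ = e^{k(Z₂−Z₁)} ⇒ k = ln(phi₁/phi₂)/(Z₂−Z₁)
k = ln(0.288/0.069) / (5 − 1.9) = ln(4.174) / 3.1 = 1.4289 / 3.1 = 0.4609 km⁻¹

0.461 km⁻¹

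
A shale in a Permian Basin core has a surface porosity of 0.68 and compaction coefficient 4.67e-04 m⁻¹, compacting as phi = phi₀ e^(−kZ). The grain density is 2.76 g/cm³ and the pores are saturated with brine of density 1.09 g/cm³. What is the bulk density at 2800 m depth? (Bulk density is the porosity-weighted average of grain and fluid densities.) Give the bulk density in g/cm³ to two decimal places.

2.45 g/cm³

Working in km (1 km = 1000 m; k in km⁻¹ = k in m⁻¹ × 1000):
Porosity at depth: phi = 0.68·exp(−0.467×2.8) = 0.68×0.2705 = 0.1839
Bulk density: ρ_b = (1−phi)ρ_g + phi·ρ_f = 0.8161×2.76 + 0.1839×1.09
       = 2.252 + 0.200 = 2.453 g/cm³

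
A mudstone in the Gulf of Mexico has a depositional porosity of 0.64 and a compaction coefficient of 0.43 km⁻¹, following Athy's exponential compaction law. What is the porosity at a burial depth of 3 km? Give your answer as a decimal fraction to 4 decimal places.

0.1762

φ = φ₀·exp(−k·d) = 0.64 × exp(−0.43 × 3) = 0.64 × exp(−1.29)
  = 0.64 × 0.2753 = 0.1762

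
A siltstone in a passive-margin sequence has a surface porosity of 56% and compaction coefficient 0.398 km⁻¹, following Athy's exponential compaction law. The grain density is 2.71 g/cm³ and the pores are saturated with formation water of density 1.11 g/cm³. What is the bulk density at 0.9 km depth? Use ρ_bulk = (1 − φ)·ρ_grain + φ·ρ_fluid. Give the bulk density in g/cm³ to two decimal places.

2.08 g/cm³

Porosity at depth: phi = 0.56·exp(−0.398×0.9) = 0.56×0.6989 = 0.3914
Bulk density: ρ_b = (1−phi)ρ_g + phi·ρ_f = 0.6086×2.71 + 0.3914×1.11
       = 1.649 + 0.434 = 2.084 g/cm³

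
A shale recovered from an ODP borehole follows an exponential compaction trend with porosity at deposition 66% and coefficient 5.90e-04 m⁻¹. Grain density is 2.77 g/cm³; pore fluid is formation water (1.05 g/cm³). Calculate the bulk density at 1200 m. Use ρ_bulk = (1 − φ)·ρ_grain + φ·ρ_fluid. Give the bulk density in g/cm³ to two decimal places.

2.21 g/cm³

Working in km (1 km = 1000 m; c in km⁻¹ = c in m⁻¹ × 1000):
Porosity at depth: phi = 0.66·exp(−0.59×1.2) = 0.66×0.4926 = 0.3251
Bulk density: ρ_b = (1−phi)ρ_g + phi·ρ_f = 0.6749×2.77 + 0.3251×1.05
       = 1.869 + 0.341 = 2.211 g/cm³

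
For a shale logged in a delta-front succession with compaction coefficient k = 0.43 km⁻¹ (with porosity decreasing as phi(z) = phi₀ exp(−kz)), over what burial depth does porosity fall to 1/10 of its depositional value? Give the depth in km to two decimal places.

5.35 km

phi/phi₀ = 1/10 ⇒ exp(−k·z) = 1/10 ⇒ z = ln(10) / k
z = 2.3026 / 0.43 = 5.355 km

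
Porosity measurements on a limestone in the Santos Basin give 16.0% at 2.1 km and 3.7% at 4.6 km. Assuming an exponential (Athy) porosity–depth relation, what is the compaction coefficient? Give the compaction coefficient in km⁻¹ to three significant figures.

0.586 km⁻¹

Athy: phi(Z) = phi₀ e^(−βZ) ⇒ phi₁/phi₂ = e^{β(Z₂−Z₁)} ⇒ β = ln(phi₁/phi₂)/(Z₂−Z₁)
β = ln(0.16/0.037) / (4.6 − 2.1) = ln(4.324) / 2.5 = 1.4643 / 2.5 = 0.5857 km⁻¹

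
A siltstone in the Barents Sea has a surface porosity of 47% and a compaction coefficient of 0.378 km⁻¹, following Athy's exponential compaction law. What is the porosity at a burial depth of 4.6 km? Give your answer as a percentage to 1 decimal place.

8.3%

phi = phi₀·exp(−β·d) = 0.47 × exp(−0.378 × 4.6) = 0.47 × exp(−1.739)
  = 0.47 × 0.1757 = 0.0826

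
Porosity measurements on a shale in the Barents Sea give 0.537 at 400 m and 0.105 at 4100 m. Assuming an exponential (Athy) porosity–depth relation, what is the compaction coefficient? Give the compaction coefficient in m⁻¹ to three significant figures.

0.000441 m⁻¹

Working in km (1 km = 1000 m; c in km⁻¹ = c in m⁻¹ × 1000):
Athy: φ(Z) = φ₀ e^(−cZ) ⇒ φ₁/φ₂ = e^{c(Z₂−Z₁)} ⇒ c = ln(φ₁/φ₂)/(Z₂−Z₁)
c = ln(0.537/0.105) / (4.1 − 0.4) = ln(5.114) / 3.7 = 1.6320 / 3.7 = 0.4411 km⁻¹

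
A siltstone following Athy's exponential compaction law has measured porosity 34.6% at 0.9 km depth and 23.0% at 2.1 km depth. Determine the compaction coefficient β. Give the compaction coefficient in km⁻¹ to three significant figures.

Athy: phi(Z) = phi₀ e^(−βZ) ⇒ phi₁/phi₂ = e^{β(Z₂−Z₁)} ⇒ β = ln(phi₁/phi₂)/(Z₂−Z₁)
β = ln(0.346/0.23) / (2.1 − 0.9) = ln(1.504) / 1.2 = 0.4084 / 1.2 = 0.3403 km⁻¹

0.340 km⁻¹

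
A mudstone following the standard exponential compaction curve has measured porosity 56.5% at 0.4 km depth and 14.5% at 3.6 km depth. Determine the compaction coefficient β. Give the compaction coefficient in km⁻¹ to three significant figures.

Athy: φ(Z) = φ₀ e^(−βZ) ⇒ φ₁/φ₂ = e^{β(Z₂−Z₁)} ⇒ β = ln(φ₁/φ₂)/(Z₂−Z₁)
β = ln(0.565/0.145) / (3.6 − 0.4) = ln(3.897) / 3.2 = 1.3601 / 3.2 = 0.425 km⁻¹

0.425 km⁻¹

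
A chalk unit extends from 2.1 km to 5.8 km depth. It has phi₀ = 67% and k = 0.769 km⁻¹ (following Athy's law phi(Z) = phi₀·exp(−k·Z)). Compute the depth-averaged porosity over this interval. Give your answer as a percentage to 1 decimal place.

4.4%

⟨phi⟩ = (1/(Z₂−Z₁)) ∫ phi₀ e^(−kZ) dZ = phi₀·(e^(−k·Z₁) − e^(−k·Z₂)) / (k·(Z₂−Z₁))
e^(−0.769×2.1) = 0.1989; e^(−0.769×5.8) = 0.0116
⟨phi⟩ = 0.67 × (0.1989 − 0.0116) / (0.769 × 3.7) = 0.67 × 0.0658 = 0.0441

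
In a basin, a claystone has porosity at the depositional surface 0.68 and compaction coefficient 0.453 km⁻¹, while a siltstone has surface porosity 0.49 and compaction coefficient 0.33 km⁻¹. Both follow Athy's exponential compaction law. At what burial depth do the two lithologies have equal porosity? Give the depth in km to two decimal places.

Set n₀ₐ e^(−kₐZ) = n₀ᵦ e^(−kᵦZ) ⇒ ln(n₀ₐ/n₀ᵦ) = (kₐ − kᵦ)·Z
Z = ln(0.68/0.49) / (0.453 − 0.33) = 0.3277 / 0.123 = 2.664 km

2.66 km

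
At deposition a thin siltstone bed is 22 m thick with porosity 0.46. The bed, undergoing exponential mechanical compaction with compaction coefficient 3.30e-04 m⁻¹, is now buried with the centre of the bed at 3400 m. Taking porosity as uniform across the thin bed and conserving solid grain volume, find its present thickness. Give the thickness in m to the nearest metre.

Working in km (1 km = 1000 m; c in km⁻¹ = c in m⁻¹ × 1000):
Porosity at 3.4 km: φ = 0.46·exp(−0.33×3.4) = 0.1498
Solid-volume conservation: h(1−φ) = h₀(1−φ₀) ⇒ h = h₀·(1−φ₀)/(1−φ)
h = 0.022 × (1 − 0.46)/(1 − 0.1498) = 0.022 × 0.6351 = 0.0140 km

14 m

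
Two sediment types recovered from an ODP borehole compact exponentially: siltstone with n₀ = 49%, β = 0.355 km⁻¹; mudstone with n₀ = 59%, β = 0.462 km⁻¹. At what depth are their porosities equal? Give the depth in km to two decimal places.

Set n₀ₐ e^(−βₐd) = n₀ᵦ e^(−βᵦd) ⇒ ln(n₀ₐ/n₀ᵦ) = (βₐ − βᵦ)·d
d = ln(0.49/0.59) / (0.355 − 0.462) = -0.1857 / -0.107 = 1.736 km

1.74 km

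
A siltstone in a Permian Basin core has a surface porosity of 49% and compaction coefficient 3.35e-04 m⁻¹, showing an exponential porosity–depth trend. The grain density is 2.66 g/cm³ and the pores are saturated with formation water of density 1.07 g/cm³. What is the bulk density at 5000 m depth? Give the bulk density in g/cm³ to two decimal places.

Working in km (1 km = 1000 m; k in km⁻¹ = k in m⁻¹ × 1000):
Porosity at depth: n = 0.49·exp(−0.335×5) = 0.49×0.1873 = 0.0918
Bulk density: ρ_b = (1−n)ρ_g + n·ρ_f = 0.9082×2.66 + 0.0918×1.07
       = 2.416 + 0.098 = 2.514 g/cm³

2.51 g/cm³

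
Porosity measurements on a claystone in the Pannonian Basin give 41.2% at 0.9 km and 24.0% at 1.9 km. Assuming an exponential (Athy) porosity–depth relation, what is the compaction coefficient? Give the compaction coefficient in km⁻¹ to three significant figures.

0.540 km⁻¹

Athy: phi(Z) = phi₀ e^(−cZ) ⇒ phi₁/phi₂ = e^{c(Z₂−Z₁)} ⇒ c = ln(phi₁/phi₂)/(Z₂−Z₁)
c = ln(0.412/0.24) / (1.9 − 0.9) = ln(1.717) / 1 = 0.5404 / 1 = 0.5404 km⁻¹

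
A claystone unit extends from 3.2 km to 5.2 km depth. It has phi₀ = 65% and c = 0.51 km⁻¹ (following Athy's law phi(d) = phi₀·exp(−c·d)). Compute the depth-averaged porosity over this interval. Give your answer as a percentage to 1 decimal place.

⟨phi⟩ = (1/(d₂−d₁)) ∫ phi₀ e^(−cd) dd = phi₀·(e^(−c·d₁) − e^(−c·d₂)) / (c·(d₂−d₁))
e^(−0.51×3.2) = 0.1955; e^(−0.51×5.2) = 0.0705
⟨phi⟩ = 0.65 × (0.1955 − 0.0705) / (0.51 × 2) = 0.65 × 0.1226 = 0.0797

8.0%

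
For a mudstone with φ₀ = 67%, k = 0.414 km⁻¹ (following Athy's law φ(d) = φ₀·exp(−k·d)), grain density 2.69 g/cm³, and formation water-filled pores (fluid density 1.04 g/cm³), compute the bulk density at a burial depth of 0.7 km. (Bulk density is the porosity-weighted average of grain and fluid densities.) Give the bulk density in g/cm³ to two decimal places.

1.86 g/cm³

Porosity at depth: φ = 0.67·exp(−0.414×0.7) = 0.67×0.7484 = 0.5014
Bulk density: ρ_b = (1−φ)ρ_g + φ·ρ_f = 0.4986×2.69 + 0.5014×1.04
       = 1.341 + 0.521 = 1.863 g/cm³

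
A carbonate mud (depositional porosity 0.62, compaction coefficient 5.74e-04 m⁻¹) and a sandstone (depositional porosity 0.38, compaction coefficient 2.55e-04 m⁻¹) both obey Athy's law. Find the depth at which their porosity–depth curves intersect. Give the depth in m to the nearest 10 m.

Working in km (1 km = 1000 m; c in km⁻¹ = c in m⁻¹ × 1000):
Set φ₀ₐ e^(−cₐd) = φ₀ᵦ e^(−cᵦd) ⇒ ln(φ₀ₐ/φ₀ᵦ) = (cₐ − cᵦ)·d
d = ln(0.62/0.38) / (0.574 − 0.255) = 0.4895 / 0.319 = 1.535 km

1530 m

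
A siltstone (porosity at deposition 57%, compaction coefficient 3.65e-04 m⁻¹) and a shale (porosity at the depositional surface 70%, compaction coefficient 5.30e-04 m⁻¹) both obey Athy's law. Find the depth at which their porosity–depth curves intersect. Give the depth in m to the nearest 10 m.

Working in km (1 km = 1000 m; c in km⁻¹ = c in m⁻¹ × 1000):
Set φ₀ₐ e^(−cₐZ) = φ₀ᵦ e^(−cᵦZ) ⇒ ln(φ₀ₐ/φ₀ᵦ) = (cₐ − cᵦ)·Z
Z = ln(0.57/0.7) / (0.365 − 0.53) = -0.2054 / -0.165 = 1.245 km

1250 m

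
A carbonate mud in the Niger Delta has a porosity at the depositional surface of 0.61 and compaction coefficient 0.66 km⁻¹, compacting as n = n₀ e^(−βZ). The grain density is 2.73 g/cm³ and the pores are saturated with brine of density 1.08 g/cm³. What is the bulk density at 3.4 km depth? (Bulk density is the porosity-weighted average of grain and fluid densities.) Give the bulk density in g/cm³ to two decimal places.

2.62 g/cm³

Porosity at depth: n = 0.61·exp(−0.66×3.4) = 0.61×0.1060 = 0.0647
Bulk density: ρ_b = (1−n)ρ_g + n·ρ_f = 0.9353×2.73 + 0.0647×1.08
       = 2.553 + 0.070 = 2.623 g/cm³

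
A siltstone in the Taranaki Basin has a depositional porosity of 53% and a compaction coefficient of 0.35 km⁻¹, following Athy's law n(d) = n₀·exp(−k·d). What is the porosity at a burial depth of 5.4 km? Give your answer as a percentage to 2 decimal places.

8.01%

n = n₀·exp(−k·d) = 0.53 × exp(−0.35 × 5.4) = 0.53 × exp(−1.89)
  = 0.53 × 0.1511 = 0.0801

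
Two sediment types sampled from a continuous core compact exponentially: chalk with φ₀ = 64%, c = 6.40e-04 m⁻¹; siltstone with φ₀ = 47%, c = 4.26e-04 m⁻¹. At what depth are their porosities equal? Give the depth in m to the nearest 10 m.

Working in km (1 km = 1000 m; c in km⁻¹ = c in m⁻¹ × 1000):
Set φ₀ₐ e^(−cₐZ) = φ₀ᵦ e^(−cᵦZ) ⇒ ln(φ₀ₐ/φ₀ᵦ) = (cₐ − cᵦ)·Z
Z = ln(0.64/0.47) / (0.64 − 0.426) = 0.3087 / 0.214 = 1.443 km

1440 m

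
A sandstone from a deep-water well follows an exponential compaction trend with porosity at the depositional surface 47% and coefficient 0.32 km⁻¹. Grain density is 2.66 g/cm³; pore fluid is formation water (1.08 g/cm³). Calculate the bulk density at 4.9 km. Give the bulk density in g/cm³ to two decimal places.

2.51 g/cm³

Porosity at depth: n = 0.47·exp(−0.32×4.9) = 0.47×0.2085 = 0.0980
Bulk density: ρ_b = (1−n)ρ_g + n·ρ_f = 0.9020×2.66 + 0.0980×1.08
       = 2.399 + 0.106 = 2.505 g/cm³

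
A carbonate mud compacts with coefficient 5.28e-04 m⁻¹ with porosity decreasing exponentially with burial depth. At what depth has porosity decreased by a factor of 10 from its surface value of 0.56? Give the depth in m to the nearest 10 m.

4360 m

Working in km (1 km = 1000 m; k in km⁻¹ = k in m⁻¹ × 1000):
φ/φ₀ = 1/10 ⇒ exp(−k·Z) = 1/10 ⇒ Z = ln(10) / k
Z = 2.3026 / 0.528 = 4.361 km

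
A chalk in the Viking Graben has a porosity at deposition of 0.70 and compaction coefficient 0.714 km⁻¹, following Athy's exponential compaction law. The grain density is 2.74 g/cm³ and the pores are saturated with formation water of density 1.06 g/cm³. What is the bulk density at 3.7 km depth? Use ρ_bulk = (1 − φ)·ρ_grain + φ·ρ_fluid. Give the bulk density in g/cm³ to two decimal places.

Porosity at depth: n = 0.7·exp(−0.714×3.7) = 0.7×0.0712 = 0.0499
Bulk density: ρ_b = (1−n)ρ_g + n·ρ_f = 0.9501×2.74 + 0.0499×1.06
       = 2.603 + 0.053 = 2.656 g/cm³

2.66 g/cm³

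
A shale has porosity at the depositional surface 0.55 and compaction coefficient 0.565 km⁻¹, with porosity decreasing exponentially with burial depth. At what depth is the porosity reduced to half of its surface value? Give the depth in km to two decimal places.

φ/φ₀ = 1/2 ⇒ exp(−k·Z) = 1/2 ⇒ Z = ln(2) / k
Z = 0.6931 / 0.565 = 1.227 km

1.23 km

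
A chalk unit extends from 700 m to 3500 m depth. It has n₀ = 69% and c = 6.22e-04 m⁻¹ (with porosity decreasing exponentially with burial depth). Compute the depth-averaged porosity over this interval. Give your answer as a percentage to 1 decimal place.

21.1%

Working in km (1 km = 1000 m; c in km⁻¹ = c in m⁻¹ × 1000):
⟨n⟩ = (1/(z₂−z₁)) ∫ n₀ e^(−cz) dz = n₀·(e^(−c·z₁) − e^(−c·z₂)) / (c·(z₂−z₁))
e^(−0.622×0.7) = 0.6470; e^(−0.622×3.5) = 0.1134
⟨n⟩ = 0.69 × (0.6470 − 0.1134) / (0.622 × 2.8) = 0.69 × 0.3064 = 0.2114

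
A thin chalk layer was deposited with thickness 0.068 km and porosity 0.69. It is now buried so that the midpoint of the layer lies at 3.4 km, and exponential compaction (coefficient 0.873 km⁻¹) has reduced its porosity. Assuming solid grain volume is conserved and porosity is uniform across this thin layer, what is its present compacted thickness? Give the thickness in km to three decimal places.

Porosity at 3.4 km: phi = 0.69·exp(−0.873×3.4) = 0.0355
Solid-volume conservation: h(1−phi) = h₀(1−phi₀) ⇒ h = h₀·(1−phi₀)/(1−phi)
h = 0.068 × (1 − 0.69)/(1 − 0.0355) = 0.068 × 0.3214 = 0.0219 km

0.022 km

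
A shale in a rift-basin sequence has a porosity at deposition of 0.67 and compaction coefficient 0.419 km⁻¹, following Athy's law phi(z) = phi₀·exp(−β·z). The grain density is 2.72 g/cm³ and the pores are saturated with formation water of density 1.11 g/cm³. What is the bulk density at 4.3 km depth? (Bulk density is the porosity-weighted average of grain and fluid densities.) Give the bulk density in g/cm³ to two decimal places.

Porosity at depth: phi = 0.67·exp(−0.419×4.3) = 0.67×0.1650 = 0.1106
Bulk density: ρ_b = (1−phi)ρ_g + phi·ρ_f = 0.8894×2.72 + 0.1106×1.11
       = 2.419 + 0.123 = 2.542 g/cm³

2.54 g/cm³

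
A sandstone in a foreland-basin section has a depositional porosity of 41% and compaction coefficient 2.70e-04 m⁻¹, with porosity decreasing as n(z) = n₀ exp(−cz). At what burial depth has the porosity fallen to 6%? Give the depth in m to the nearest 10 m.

Working in km (1 km = 1000 m; c in km⁻¹ = c in m⁻¹ × 1000):
Invert Athy's law: z = ln(n₀/n) / c
z = ln(0.41/0.06) / 0.27 = ln(6.833) / 0.27 = 1.9218 / 0.27 = 7.118 km

7120 m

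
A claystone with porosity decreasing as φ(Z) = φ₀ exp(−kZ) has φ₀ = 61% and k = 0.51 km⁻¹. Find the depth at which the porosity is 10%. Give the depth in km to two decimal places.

Invert Athy's law: Z = ln(φ₀/φ) / k
Z = ln(0.61/0.1) / 0.51 = ln(6.1) / 0.51 = 1.8083 / 0.51 = 3.546 km

3.55 km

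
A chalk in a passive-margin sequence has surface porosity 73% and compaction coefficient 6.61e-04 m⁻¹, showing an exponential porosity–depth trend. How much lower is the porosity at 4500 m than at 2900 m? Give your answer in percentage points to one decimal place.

Working in km (1 km = 1000 m; β in km⁻¹ = β in m⁻¹ × 1000):
φ(2.9) = 0.73·e^(−0.661×2.9) = 0.1074
φ(4.5) = 0.73·e^(−0.661×4.5) = 0.0373
Δφ = 0.1074 − 0.0373 = 0.0701

7.0 percentage points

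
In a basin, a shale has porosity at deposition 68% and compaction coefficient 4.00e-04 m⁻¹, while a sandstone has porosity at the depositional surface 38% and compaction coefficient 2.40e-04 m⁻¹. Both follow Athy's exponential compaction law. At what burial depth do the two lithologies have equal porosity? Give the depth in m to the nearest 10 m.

3640 m

Working in km (1 km = 1000 m; k in km⁻¹ = k in m⁻¹ × 1000):
Set n₀ₐ e^(−kₐZ) = n₀ᵦ e^(−kᵦZ) ⇒ ln(n₀ₐ/n₀ᵦ) = (kₐ − kᵦ)·Z
Z = ln(0.68/0.38) / (0.4 − 0.24) = 0.5819 / 0.16 = 3.637 km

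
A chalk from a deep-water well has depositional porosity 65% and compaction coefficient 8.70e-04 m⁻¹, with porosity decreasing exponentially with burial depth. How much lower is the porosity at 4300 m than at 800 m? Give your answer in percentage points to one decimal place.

30.9 percentage points

Working in km (1 km = 1000 m; β in km⁻¹ = β in m⁻¹ × 1000):
phi(0.8) = 0.65·e^(−0.87×0.8) = 0.3241
phi(4.3) = 0.65·e^(−0.87×4.3) = 0.0154
Δphi = 0.3241 − 0.0154 = 0.3086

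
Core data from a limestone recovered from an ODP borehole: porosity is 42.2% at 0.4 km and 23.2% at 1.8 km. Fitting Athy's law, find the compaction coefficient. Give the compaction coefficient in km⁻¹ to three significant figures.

0.427 km⁻¹

Athy: φ(Z) = φ₀ e^(−kZ) ⇒ φ₁/φ₂ = e^{k(Z₂−Z₁)} ⇒ k = ln(φ₁/φ₂)/(Z₂−Z₁)
k = ln(0.422/0.232) / (1.8 − 0.4) = ln(1.819) / 1.4 = 0.5983 / 1.4 = 0.4273 km⁻¹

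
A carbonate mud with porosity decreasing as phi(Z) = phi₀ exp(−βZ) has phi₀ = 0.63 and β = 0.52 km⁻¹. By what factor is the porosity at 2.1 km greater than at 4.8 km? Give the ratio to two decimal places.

phi(Z₁)/phi(Z₂) = e^(−β·Z₁)/e^(−β·Z₂) = e^{β(Z₂−Z₁)}
= exp(0.52 × 2.7) = exp(1.404) = 4.0715

4.07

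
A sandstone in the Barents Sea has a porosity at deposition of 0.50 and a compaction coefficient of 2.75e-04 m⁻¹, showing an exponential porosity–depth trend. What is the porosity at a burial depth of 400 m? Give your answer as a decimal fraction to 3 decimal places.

0.448

Working in km (1 km = 1000 m; β in km⁻¹ = β in m⁻¹ × 1000):
φ = φ₀·exp(−β·Z) = 0.5 × exp(−0.275 × 0.4) = 0.5 × exp(−0.11)
  = 0.5 × 0.8958 = 0.4479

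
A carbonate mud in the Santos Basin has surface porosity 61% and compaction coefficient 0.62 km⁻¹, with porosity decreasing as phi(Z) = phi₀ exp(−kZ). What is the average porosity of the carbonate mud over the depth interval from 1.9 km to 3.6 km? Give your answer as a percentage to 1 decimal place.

⟨phi⟩ = (1/(Z₂−Z₁)) ∫ phi₀ e^(−kZ) dZ = phi₀·(e^(−k·Z₁) − e^(−k·Z₂)) / (k·(Z₂−Z₁))
e^(−0.62×1.9) = 0.3079; e^(−0.62×3.6) = 0.1073
⟨phi⟩ = 0.61 × (0.3079 − 0.1073) / (0.62 × 1.7) = 0.61 × 0.1903 = 0.1161

11.6%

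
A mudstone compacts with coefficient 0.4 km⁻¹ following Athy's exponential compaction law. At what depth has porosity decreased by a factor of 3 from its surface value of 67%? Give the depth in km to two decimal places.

2.75 km

n/n₀ = 1/3 ⇒ exp(−k·z) = 1/3 ⇒ z = ln(3) / k
z = 1.0986 / 0.4 = 2.747 km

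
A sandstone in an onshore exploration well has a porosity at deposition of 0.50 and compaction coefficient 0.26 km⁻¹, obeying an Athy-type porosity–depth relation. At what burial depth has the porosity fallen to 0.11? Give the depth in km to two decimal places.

5.82 km

Invert Athy's law: Z = ln(φ₀/φ) / c
Z = ln(0.5/0.11) / 0.26 = ln(4.545) / 0.26 = 1.5141 / 0.26 = 5.824 km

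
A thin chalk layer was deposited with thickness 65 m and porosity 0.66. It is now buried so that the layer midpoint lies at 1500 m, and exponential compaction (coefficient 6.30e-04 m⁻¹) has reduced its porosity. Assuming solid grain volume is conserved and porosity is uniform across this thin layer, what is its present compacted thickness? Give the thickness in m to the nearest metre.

Working in km (1 km = 1000 m; β in km⁻¹ = β in m⁻¹ × 1000):
Porosity at 1.5 km: n = 0.66·exp(−0.63×1.5) = 0.2565
Solid-volume conservation: h(1−n) = h₀(1−n₀) ⇒ h = h₀·(1−n₀)/(1−n)
h = 0.065 × (1 − 0.66)/(1 − 0.2565) = 0.065 × 0.4573 = 0.0297 km

30 m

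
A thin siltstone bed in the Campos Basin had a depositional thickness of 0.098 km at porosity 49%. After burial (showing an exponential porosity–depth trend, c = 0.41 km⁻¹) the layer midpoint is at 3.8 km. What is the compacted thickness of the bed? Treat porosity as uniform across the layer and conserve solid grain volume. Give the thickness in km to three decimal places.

Porosity at 3.8 km: phi = 0.49·exp(−0.41×3.8) = 0.1032
Solid-volume conservation: h(1−phi) = h₀(1−phi₀) ⇒ h = h₀·(1−phi₀)/(1−phi)
h = 0.098 × (1 − 0.49)/(1 − 0.1032) = 0.098 × 0.5687 = 0.0557 km

0.056 km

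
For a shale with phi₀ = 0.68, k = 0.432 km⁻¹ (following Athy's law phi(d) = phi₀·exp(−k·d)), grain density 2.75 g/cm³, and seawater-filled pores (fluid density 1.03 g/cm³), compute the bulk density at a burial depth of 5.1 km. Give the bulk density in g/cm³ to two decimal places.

2.62 g/cm³

Porosity at depth: phi = 0.68·exp(−0.432×5.1) = 0.68×0.1104 = 0.0751
Bulk density: ρ_b = (1−phi)ρ_g + phi·ρ_f = 0.9249×2.75 + 0.0751×1.03
       = 2.543 + 0.077 = 2.621 g/cm³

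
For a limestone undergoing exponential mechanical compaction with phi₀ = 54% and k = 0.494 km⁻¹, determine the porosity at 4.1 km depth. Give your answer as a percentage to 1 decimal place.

7.1%

phi = phi₀·exp(−k·d) = 0.54 × exp(−0.494 × 4.1) = 0.54 × exp(−2.025)
  = 0.54 × 0.1319 = 0.0712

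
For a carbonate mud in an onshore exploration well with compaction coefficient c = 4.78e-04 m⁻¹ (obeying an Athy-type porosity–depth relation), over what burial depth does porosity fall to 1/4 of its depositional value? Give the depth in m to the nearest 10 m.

2900 m

Working in km (1 km = 1000 m; c in km⁻¹ = c in m⁻¹ × 1000):
n/n₀ = 1/4 ⇒ exp(−c·Z) = 1/4 ⇒ Z = ln(4) / c
Z = 1.3863 / 0.478 = 2.900 km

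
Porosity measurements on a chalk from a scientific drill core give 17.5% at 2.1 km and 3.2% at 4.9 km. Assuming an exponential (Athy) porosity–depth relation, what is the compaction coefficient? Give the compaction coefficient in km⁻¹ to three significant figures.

0.607 km⁻¹

Athy: n(Z) = n₀ e^(−kZ) ⇒ n₁/n₂ = e^{k(Z₂−Z₁)} ⇒ k = ln(n₁/n₂)/(Z₂−Z₁)
k = ln(0.175/0.032) / (4.9 − 2.1) = ln(5.469) / 2.8 = 1.6991 / 2.8 = 0.6068 km⁻¹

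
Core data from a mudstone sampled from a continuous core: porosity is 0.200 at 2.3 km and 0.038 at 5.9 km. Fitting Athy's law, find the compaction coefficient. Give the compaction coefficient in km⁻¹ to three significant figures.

Athy: phi(Z) = phi₀ e^(−kZ) ⇒ phi₁/phi₂ = e^{k(Z₂−Z₁)} ⇒ k = ln(phi₁/phi₂)/(Z₂−Z₁)
k = ln(0.2/0.038) / (5.9 − 2.3) = ln(5.263) / 3.6 = 1.6607 / 3.6 = 0.4613 km⁻¹

0.461 km⁻¹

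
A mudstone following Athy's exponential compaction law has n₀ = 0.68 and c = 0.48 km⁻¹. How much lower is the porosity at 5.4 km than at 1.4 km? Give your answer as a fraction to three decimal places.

n(1.4) = 0.68·e^(−0.48×1.4) = 0.3473
n(5.4) = 0.68·e^(−0.48×5.4) = 0.0509
Δn = 0.3473 − 0.0509 = 0.2964

0.296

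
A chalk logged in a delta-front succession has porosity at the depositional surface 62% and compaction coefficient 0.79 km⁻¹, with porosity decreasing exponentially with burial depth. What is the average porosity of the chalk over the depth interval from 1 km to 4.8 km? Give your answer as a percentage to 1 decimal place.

8.9%

⟨phi⟩ = (1/(z₂−z₁)) ∫ phi₀ e^(−cz) dz = phi₀·(e^(−c·z₁) − e^(−c·z₂)) / (c·(z₂−z₁))
e^(−0.79×1) = 0.4538; e^(−0.79×4.8) = 0.0226
⟨phi⟩ = 0.62 × (0.4538 − 0.0226) / (0.79 × 3.8) = 0.62 × 0.1437 = 0.0891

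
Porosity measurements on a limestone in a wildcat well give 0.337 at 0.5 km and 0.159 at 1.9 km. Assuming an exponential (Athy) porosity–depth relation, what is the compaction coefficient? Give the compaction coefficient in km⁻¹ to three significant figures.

Athy: phi(z) = phi₀ e^(−βz) ⇒ phi₁/phi₂ = e^{β(z₂−z₁)} ⇒ β = ln(phi₁/phi₂)/(z₂−z₁)
β = ln(0.337/0.159) / (1.9 − 0.5) = ln(2.119) / 1.4 = 0.7512 / 1.4 = 0.5366 km⁻¹

0.537 km⁻¹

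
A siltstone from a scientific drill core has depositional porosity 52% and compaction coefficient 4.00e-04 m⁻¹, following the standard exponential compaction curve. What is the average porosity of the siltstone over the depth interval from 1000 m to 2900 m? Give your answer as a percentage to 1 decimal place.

24.4%

Working in km (1 km = 1000 m; β in km⁻¹ = β in m⁻¹ × 1000):
⟨phi⟩ = (1/(Z₂−Z₁)) ∫ phi₀ e^(−βZ) dZ = phi₀·(e^(−β·Z₁) − e^(−β·Z₂)) / (β·(Z₂−Z₁))
e^(−0.4×1) = 0.6703; e^(−0.4×2.9) = 0.3135
⟨phi⟩ = 0.52 × (0.6703 − 0.3135) / (0.4 × 1.9) = 0.52 × 0.4695 = 0.2441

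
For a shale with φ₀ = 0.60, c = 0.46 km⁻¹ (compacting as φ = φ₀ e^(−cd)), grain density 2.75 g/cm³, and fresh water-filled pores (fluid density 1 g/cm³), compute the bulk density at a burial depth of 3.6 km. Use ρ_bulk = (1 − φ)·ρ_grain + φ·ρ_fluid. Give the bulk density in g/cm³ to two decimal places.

2.55 g/cm³

Porosity at depth: φ = 0.6·exp(−0.46×3.6) = 0.6×0.1909 = 0.1145
Bulk density: ρ_b = (1−φ)ρ_g + φ·ρ_f = 0.8855×2.75 + 0.1145×1
       = 2.435 + 0.115 = 2.550 g/cm³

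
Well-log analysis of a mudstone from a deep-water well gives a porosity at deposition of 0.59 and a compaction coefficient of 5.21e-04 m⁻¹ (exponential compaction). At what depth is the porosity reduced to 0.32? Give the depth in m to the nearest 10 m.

1170 m

Working in km (1 km = 1000 m; β in km⁻¹ = β in m⁻¹ × 1000):
Invert Athy's law: Z = ln(n₀/n) / β
Z = ln(0.59/0.32) / 0.521 = ln(1.844) / 0.521 = 0.6118 / 0.521 = 1.174 km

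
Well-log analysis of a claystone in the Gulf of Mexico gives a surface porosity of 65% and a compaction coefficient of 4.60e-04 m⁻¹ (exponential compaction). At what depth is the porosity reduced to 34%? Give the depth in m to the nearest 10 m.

1410 m

Working in km (1 km = 1000 m; c in km⁻¹ = c in m⁻¹ × 1000):
Invert Athy's law: Z = ln(phi₀/phi) / c
Z = ln(0.65/0.34) / 0.46 = ln(1.912) / 0.46 = 0.6480 / 0.46 = 1.409 km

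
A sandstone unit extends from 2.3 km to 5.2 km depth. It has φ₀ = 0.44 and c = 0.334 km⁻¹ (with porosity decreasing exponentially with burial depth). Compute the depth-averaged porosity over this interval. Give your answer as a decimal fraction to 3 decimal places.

0.131

⟨φ⟩ = (1/(Z₂−Z₁)) ∫ φ₀ e^(−cZ) dZ = φ₀·(e^(−c·Z₁) − e^(−c·Z₂)) / (c·(Z₂−Z₁))
e^(−0.334×2.3) = 0.4638; e^(−0.334×5.2) = 0.1761
⟨φ⟩ = 0.44 × (0.4638 − 0.1761) / (0.334 × 2.9) = 0.44 × 0.2971 = 0.1307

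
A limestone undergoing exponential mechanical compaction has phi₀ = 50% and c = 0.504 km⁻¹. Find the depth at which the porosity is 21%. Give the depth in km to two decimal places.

Invert Athy's law: z = ln(phi₀/phi) / c
z = ln(0.5/0.21) / 0.504 = ln(2.381) / 0.504 = 0.8675 / 0.504 = 1.721 km

1.72 km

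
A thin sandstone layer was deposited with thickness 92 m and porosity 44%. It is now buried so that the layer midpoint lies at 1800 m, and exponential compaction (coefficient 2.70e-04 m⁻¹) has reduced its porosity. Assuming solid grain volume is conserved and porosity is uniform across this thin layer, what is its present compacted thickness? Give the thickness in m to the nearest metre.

Working in km (1 km = 1000 m; k in km⁻¹ = k in m⁻¹ × 1000):
Porosity at 1.8 km: n = 0.44·exp(−0.27×1.8) = 0.2706
Solid-volume conservation: h(1−n) = h₀(1−n₀) ⇒ h = h₀·(1−n₀)/(1−n)
h = 0.092 × (1 − 0.44)/(1 − 0.2706) = 0.092 × 0.7678 = 0.0706 km

71 m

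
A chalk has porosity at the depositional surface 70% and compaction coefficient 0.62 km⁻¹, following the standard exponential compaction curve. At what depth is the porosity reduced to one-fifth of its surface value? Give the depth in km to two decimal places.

n/n₀ = 1/5 ⇒ exp(−k·Z) = 1/5 ⇒ Z = ln(5) / k
Z = 1.6094 / 0.62 = 2.596 km

2.60 km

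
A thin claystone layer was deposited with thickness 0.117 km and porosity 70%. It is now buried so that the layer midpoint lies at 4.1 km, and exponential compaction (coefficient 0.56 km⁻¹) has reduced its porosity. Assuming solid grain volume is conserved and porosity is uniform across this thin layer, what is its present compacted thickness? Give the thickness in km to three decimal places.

0.038 km

Porosity at 4.1 km: n = 0.7·exp(−0.56×4.1) = 0.0705
Solid-volume conservation: h(1−n) = h₀(1−n₀) ⇒ h = h₀·(1−n₀)/(1−n)
h = 0.117 × (1 − 0.7)/(1 − 0.0705) = 0.117 × 0.3227 = 0.0378 km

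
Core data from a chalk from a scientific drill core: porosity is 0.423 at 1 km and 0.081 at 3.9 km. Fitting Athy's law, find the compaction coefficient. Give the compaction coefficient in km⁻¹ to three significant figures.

Athy: φ(z) = φ₀ e^(−βz) ⇒ φ₁/φ₂ = e^{β(z₂−z₁)} ⇒ β = ln(φ₁/φ₂)/(z₂−z₁)
β = ln(0.423/0.081) / (3.9 − 1) = ln(5.222) / 2.9 = 1.6529 / 2.9 = 0.57 km⁻¹

0.570 km⁻¹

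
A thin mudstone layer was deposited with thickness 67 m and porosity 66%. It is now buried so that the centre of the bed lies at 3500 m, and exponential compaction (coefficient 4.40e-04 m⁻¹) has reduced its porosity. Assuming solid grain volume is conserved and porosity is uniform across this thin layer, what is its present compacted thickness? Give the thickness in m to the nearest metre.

27 m

Working in km (1 km = 1000 m; β in km⁻¹ = β in m⁻¹ × 1000):
Porosity at 3.5 km: phi = 0.66·exp(−0.44×3.5) = 0.1415
Solid-volume conservation: h(1−phi) = h₀(1−phi₀) ⇒ h = h₀·(1−phi₀)/(1−phi)
h = 0.067 × (1 − 0.66)/(1 − 0.1415) = 0.067 × 0.3960 = 0.0265 km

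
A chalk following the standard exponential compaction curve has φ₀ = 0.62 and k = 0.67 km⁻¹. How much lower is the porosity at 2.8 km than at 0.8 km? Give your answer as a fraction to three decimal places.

0.268

φ(0.8) = 0.62·e^(−0.67×0.8) = 0.3628
φ(2.8) = 0.62·e^(−0.67×2.8) = 0.0950
Δφ = 0.3628 − 0.0950 = 0.2678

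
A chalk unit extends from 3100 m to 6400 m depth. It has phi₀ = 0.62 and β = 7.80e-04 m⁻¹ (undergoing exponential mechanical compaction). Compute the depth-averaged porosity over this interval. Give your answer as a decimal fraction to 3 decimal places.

Working in km (1 km = 1000 m; β in km⁻¹ = β in m⁻¹ × 1000):
⟨phi⟩ = (1/(z₂−z₁)) ∫ phi₀ e^(−βz) dz = phi₀·(e^(−β·z₁) − e^(−β·z₂)) / (β·(z₂−z₁))
e^(−0.78×3.1) = 0.0891; e^(−0.78×6.4) = 0.0068
⟨phi⟩ = 0.62 × (0.0891 − 0.0068) / (0.78 × 3.3) = 0.62 × 0.0320 = 0.0198

0.020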